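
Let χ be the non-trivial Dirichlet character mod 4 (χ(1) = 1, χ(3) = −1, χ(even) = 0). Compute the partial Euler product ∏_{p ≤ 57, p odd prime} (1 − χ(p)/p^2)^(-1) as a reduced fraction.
∏ = 6080498115610191266973991/6635764829241999360000000

The odd primes p ≤ 57 are [3, 5, 7, 11, 13, 17, 19, 23, 29, 31, 37, 41, 43, 47, 53]. For each, χ(p) = 1 if p ≡ 1 mod 4, χ(p) = −1 if p ≡ 3 mod 4. Taking (1 − χ(p)/p^2)^(-1) = p^2/(p^2 − χ(p)): (1 − (-1)/3^2)^(-1) · (1 − (1)/5^2)^(-1) · (1 − (-1)/7^2)^(-1) · (1 − (-1)/11^2)^(-1) · (1 − (1)/13^2)^(-1) · (1 − (1)/17^2)^(-1) · (1 − (-1)/19^2)^(-1) · (1 − (-1)/23^2)^(-1) · (1 − (1)/29^2)^(-1) · (1 − (-1)/31^2)^(-1) · (1 − (1)/37^2)^(-1) · (1 − (1)/41^2)^(-1) · (1 − (-1)/43^2)^(-1) · (1 − (-1)/47^2)^(-1) · (1 − (1)/53^2)^(-1) = 6080498115610191266973991/6635764829241999360000000.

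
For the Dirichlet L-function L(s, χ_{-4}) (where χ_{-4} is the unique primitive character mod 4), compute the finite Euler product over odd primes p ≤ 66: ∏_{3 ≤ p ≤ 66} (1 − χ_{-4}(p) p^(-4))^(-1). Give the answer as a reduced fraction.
∏ = 81934214988902113115031508050672702841756592198516788686922065253543/82850154482442028729801746725895742819441886414557775886809038848000

The odd primes p ≤ 66 are [3, 5, 7, 11, 13, 17, 19, 23, 29, 31, 37, 41, 43, 47, 53, 59, 61]. For each, χ(p) = 1 if p ≡ 1 mod 4, χ(p) = −1 if p ≡ 3 mod 4. Taking (1 − χ(p)/p^4)^(-1) = p^4/(p^4 − χ(p)): (1 − (-1)/3^4)^(-1) · (1 − (1)/5^4)^(-1) · (1 − (-1)/7^4)^(-1) · (1 − (-1)/11^4)^(-1) · (1 − (1)/13^4)^(-1) · (1 − (1)/17^4)^(-1) · (1 − (-1)/19^4)^(-1) · (1 − (-1)/23^4)^(-1) · (1 − (1)/29^4)^(-1) · (1 − (-1)/31^4)^(-1) · (1 − (1)/37^4)^(-1) · (1 − (1)/41^4)^(-1) · (1 − (-1)/43^4)^(-1) · (1 − (-1)/47^4)^(-1) · (1 − (1)/53^4)^(-1) · (1 − (-1)/59^4)^(-1) · (1 − (1)/61^4)^(-1) = 81934214988902113115031508050672702841756592198516788686922065253543/82850154482442028729801746725895742819441886414557775886809038848000.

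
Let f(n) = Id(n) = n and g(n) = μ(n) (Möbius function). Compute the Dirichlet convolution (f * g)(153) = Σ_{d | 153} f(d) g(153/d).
(Id * μ)(153) = 96

Divisors of 153: [1, 3, 9, 17, 51, 153]. For each d | 153:
  d = 1: Id(1) · μ(153/1) = 1 · 0 = 0
  d = 3: Id(3) · μ(153/3) = 3 · 1 = 3
  d = 9: Id(9) · μ(153/9) = 9 · -1 = -9
  d = 17: Id(17) · μ(153/17) = 17 · 0 = 0
  d = 51: Id(51) · μ(153/51) = 51 · -1 = -51
  d = 153: Id(153) · μ(153/153) = 153 · 1 = 153
Summing: (Id * μ)(153) = 0 + 3 + -9 + 0 + -51 + 153 = 96.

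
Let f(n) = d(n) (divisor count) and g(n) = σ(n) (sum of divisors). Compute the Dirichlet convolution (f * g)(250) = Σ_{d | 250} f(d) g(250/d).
(d * σ)(250) = 1200

Divisors of 250: [1, 2, 5, 10, 25, 50, 125, 250]. For each d | 250:
  d = 1: d(1) · σ(250/1) = 1 · 468 = 468
  d = 2: d(2) · σ(250/2) = 2 · 156 = 312
  d = 5: d(5) · σ(250/5) = 2 · 93 = 186
  d = 10: d(10) · σ(250/10) = 4 · 31 = 124
  d = 25: d(25) · σ(250/25) = 3 · 18 = 54
  d = 50: d(50) · σ(250/50) = 6 · 6 = 36
  d = 125: d(125) · σ(250/125) = 4 · 3 = 12
  d = 250: d(250) · σ(250/250) = 8 · 1 = 8
Summing: (d * σ)(250) = 468 + 312 + 186 + 124 + 54 + 36 + 12 + 8 = 1200.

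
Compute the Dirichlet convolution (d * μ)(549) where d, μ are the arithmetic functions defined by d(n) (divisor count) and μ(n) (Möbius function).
(d * μ)(549) = 1

Divisors of 549: [1, 3, 9, 61, 183, 549]. For each d | 549:
  d = 1: d(1) · μ(549/1) = 1 · 0 = 0
  d = 3: d(3) · μ(549/3) = 2 · 1 = 2
  d = 9: d(9) · μ(549/9) = 3 · -1 = -3
  d = 61: d(61) · μ(549/61) = 2 · 0 = 0
  d = 183: d(183) · μ(549/183) = 4 · -1 = -4
  d = 549: d(549) · μ(549/549) = 6 · 1 = 6
Summing: (d * μ)(549) = 0 + 2 + -3 + 0 + -4 + 6 = 1.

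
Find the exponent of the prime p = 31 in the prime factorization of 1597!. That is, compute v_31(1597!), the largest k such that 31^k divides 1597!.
v_31(1597!) = 52

Legendre's formula: v_p(n!) = Σ_{k ≥ 1} ⌊n / p^k⌋. For p = 31, n = 1597, the terms are:
  ⌊1597/31^1⌋ = ⌊1597/31⌋ = 51
  ⌊1597/31^2⌋ = ⌊1597/961⌋ = 1
(the next term ⌊1597/31^3⌋ = 0, terminating the sum). Summing: v_31(1597!) = 51 + 1 = 52.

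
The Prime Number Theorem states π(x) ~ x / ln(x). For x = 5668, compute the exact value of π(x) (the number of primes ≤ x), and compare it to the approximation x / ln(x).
π(5668) = 746;  x/ln(x) ≈ 655.82;  relative error ≈ 12.09%.

Directly count primes up to 5668: π(5668) = 746. The PNT approximation gives 5668/ln(5668) ≈ 5668/8.64259 ≈ 655.82. Relative error (π(x) − x/ln(x)) / π(x) ≈ 12.09%; the approximation is known to undercount slightly (Li(x) is a better estimate).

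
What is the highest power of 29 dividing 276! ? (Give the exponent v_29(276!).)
v_29(276!) = 9

Legendre's formula: v_p(n!) = Σ_{k ≥ 1} ⌊n / p^k⌋. For p = 29, n = 276, the terms are:
  ⌊276/29^1⌋ = ⌊276/29⌋ = 9
(the next term ⌊276/29^2⌋ = 0, terminating the sum). Summing: v_29(276!) = 9 = 9.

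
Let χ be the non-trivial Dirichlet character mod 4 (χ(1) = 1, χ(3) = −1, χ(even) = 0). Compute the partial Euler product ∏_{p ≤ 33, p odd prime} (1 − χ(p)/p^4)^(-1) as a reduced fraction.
∏ = 1870816715381797956556539609218365/1891731462842378884815364370202624

The odd primes p ≤ 33 are [3, 5, 7, 11, 13, 17, 19, 23, 29, 31]. For each, χ(p) = 1 if p ≡ 1 mod 4, χ(p) = −1 if p ≡ 3 mod 4. Taking (1 − χ(p)/p^4)^(-1) = p^4/(p^4 − χ(p)): (1 − (-1)/3^4)^(-1) · (1 − (1)/5^4)^(-1) · (1 − (-1)/7^4)^(-1) · (1 − (-1)/11^4)^(-1) · (1 − (1)/13^4)^(-1) · (1 − (1)/17^4)^(-1) · (1 − (-1)/19^4)^(-1) · (1 − (-1)/23^4)^(-1) · (1 − (1)/29^4)^(-1) · (1 − (-1)/31^4)^(-1) = 1870816715381797956556539609218365/1891731462842378884815364370202624.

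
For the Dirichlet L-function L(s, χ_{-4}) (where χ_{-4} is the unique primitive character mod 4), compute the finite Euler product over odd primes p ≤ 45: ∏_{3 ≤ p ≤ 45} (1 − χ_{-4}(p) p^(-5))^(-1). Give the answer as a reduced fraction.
∏ = 32740559305695385712389870979185370874149053476477367448414215/32866839245274949258617282425703153368289421339680491851218944

The odd primes p ≤ 45 are [3, 5, 7, 11, 13, 17, 19, 23, 29, 31, 37, 41, 43]. For each, χ(p) = 1 if p ≡ 1 mod 4, χ(p) = −1 if p ≡ 3 mod 4. Taking (1 − χ(p)/p^5)^(-1) = p^5/(p^5 − χ(p)): (1 − (-1)/3^5)^(-1) · (1 − (1)/5^5)^(-1) · (1 − (-1)/7^5)^(-1) · (1 − (-1)/11^5)^(-1) · (1 − (1)/13^5)^(-1) · (1 − (1)/17^5)^(-1) · (1 − (-1)/19^5)^(-1) · (1 − (-1)/23^5)^(-1) · (1 − (1)/29^5)^(-1) · (1 − (-1)/31^5)^(-1) · (1 − (1)/37^5)^(-1) · (1 − (1)/41^5)^(-1) · (1 − (-1)/43^5)^(-1) = 32740559305695385712389870979185370874149053476477367448414215/32866839245274949258617282425703153368289421339680491851218944.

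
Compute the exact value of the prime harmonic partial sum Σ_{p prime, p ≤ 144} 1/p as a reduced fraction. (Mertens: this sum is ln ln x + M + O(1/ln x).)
Σ 1/p = 18825509850919239131453102166593625244431364344421618363/10014646650599190067509233131649940057366334653200433090

π(144) = 34, so the primes ≤ 144 are [2, 3, 5, 7, 11, 13, 17, 19, 23, 29, 31, 37, 41, 43, 47, 53, 59, 61, 67, 71, 73, 79, 83, 89, 97, 101, 103, 107, 109, 113, 127, 131, 137, 139]. Summing 1/p over these primes: 18825509850919239131453102166593625244431364344421618363/10014646650599190067509233131649940057366334653200433090 ≈ 1.8798. Mertens estimate ln ln(144) + 0.2615 ≈ 1.8649.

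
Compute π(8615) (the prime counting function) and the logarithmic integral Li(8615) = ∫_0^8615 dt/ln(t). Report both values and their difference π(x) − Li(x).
π(8615) = 1072;  Li(8615) ≈ 1094.56;  π(x) − Li(x) ≈ -22.56.

Direct count of primes ≤ 8615 gives π(8615) = 1072. Numerical evaluation of the logarithmic integral gives Li(8615) ≈ 1094.56. The difference π(x) − Li(x) ≈ -22.56 is typically negative for small/moderate x (Li(x) overestimates), though Littlewood's theorem shows this sign changes infinitely often.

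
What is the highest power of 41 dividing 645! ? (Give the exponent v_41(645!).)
v_41(645!) = 15

Legendre's formula: v_p(n!) = Σ_{k ≥ 1} ⌊n / p^k⌋. For p = 41, n = 645, the terms are:
  ⌊645/41^1⌋ = ⌊645/41⌋ = 15
(the next term ⌊645/41^2⌋ = 0, terminating the sum). Summing: v_41(645!) = 15 = 15.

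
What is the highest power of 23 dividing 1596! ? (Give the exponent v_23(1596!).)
v_23(1596!) = 72

Legendre's formula: v_p(n!) = Σ_{k ≥ 1} ⌊n / p^k⌋. For p = 23, n = 1596, the terms are:
  ⌊1596/23^1⌋ = ⌊1596/23⌋ = 69
  ⌊1596/23^2⌋ = ⌊1596/529⌋ = 3
(the next term ⌊1596/23^3⌋ = 0, terminating the sum). Summing: v_23(1596!) = 69 + 3 = 72.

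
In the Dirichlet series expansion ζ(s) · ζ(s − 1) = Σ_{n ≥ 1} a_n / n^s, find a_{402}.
σ(402) = 816

In the product (Σ m^0/m^s)(Σ k / k^s) = Σ (Σ_{d | n} d) / n^s, the coefficient of 1/n^s is σ(n) = Σ_{d | n} d. For n = 402, divisors are [1, 2, 3, 6, 67, 134, 201, 402]; summing: σ(402) = 816.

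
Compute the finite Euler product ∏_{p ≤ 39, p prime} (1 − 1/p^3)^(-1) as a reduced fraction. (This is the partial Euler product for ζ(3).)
∏ = 10604865228312139577609245/8822952261265821355966464

The primes p ≤ 39 are [2, 3, 5, 7, 11, 13, 17, 19, 23, 29, 31, 37]. For each prime, (1 − 1/p^3)^(-1) = p^3 / (p^3 − 1). The product is (1 − 1/2^3)^(-1), (1 − 1/3^3)^(-1), (1 − 1/5^3)^(-1), (1 − 1/7^3)^(-1), (1 − 1/11^3)^(-1), (1 − 1/13^3)^(-1), (1 − 1/17^3)^(-1), (1 − 1/19^3)^(-1), (1 − 1/23^3)^(-1), (1 − 1/29^3)^(-1), (1 − 1/31^3)^(-1), (1 − 1/37^3)^(-1) = ∏ p^3 / (p^3 − 1) = 10604865228312139577609245/8822952261265821355966464.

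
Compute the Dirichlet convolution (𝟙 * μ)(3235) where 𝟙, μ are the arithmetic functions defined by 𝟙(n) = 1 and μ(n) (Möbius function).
(𝟙 * μ)(3235) = 0

Divisors of 3235: [1, 5, 647, 3235]. For each d | 3235:
  d = 1: 𝟙(1) · μ(3235/1) = 1 · 1 = 1
  d = 5: 𝟙(5) · μ(3235/5) = 1 · -1 = -1
  d = 647: 𝟙(647) · μ(3235/647) = 1 · -1 = -1
  d = 3235: 𝟙(3235) · μ(3235/3235) = 1 · 1 = 1
Summing: (𝟙 * μ)(3235) = 1 + -1 + -1 + 1 = 0.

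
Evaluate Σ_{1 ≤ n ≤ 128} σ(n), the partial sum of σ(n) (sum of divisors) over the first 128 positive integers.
Σ_{n ≤ 128} σ(n) = 13535

Compute σ(n) for each 1 ≤ n ≤ 128: σ(1) = 1, σ(2) = 3, σ(3) = 4, σ(4) = 7, σ(5) = 6, σ(6) = 12, σ(7) = 8, σ(8) = 15, σ(9) = 13, σ(10) = 18, σ(11) = 12, σ(12) = 28, σ(13) = 14, σ(14) = 24, σ(15) = 24, σ(16) = 31, σ(17) = 18, σ(18) = 39, σ(19) = 20, σ(20) = 42, σ(21) = 32, σ(22) = 36, σ(23) = 24, σ(24) = 60, σ(25) = 31, σ(26) = 42, σ(27) = 40, σ(28) = 56, σ(29) = 30, σ(30) = 72, σ(31) = 32, σ(32) = 63, σ(33) = 48, σ(34) = 54, σ(35) = 48, σ(36) = 91, σ(37) = 38, σ(38) = 60, σ(39) = 56, σ(40) = 90, σ(41) = 42, σ(42) = 96, σ(43) = 44, σ(44) = 84, σ(45) = 78, σ(46) = 72, σ(47) = 48, σ(48) = 124, σ(49) = 57, σ(50) = 93, σ(51) = 72, σ(52) = 98, σ(53) = 54, σ(54) = 120, σ(55) = 72, σ(56) = 120, σ(57) = 80, σ(58) = 90, σ(59) = 60, σ(60) = 168, σ(61) = 62, σ(62) = 96, σ(63) = 104, σ(64) = 127, σ(65) = 84, σ(66) = 144, σ(67) = 68, σ(68) = 126, σ(69) = 96, σ(70) = 144, σ(71) = 72, σ(72) = 195, σ(73) = 74, σ(74) = 114, σ(75) = 124, σ(76) = 140, σ(77) = 96, σ(78) = 168, σ(79) = 80, σ(80) = 186, σ(81) = 121, σ(82) = 126, σ(83) = 84, σ(84) = 224, σ(85) = 108, σ(86) = 132, σ(87) = 120, σ(88) = 180, σ(89) = 90, σ(90) = 234, σ(91) = 112, σ(92) = 168, σ(93) = 128, σ(94) = 144, σ(95) = 120, σ(96) = 252, σ(97) = 98, σ(98) = 171, σ(99) = 156, σ(100) = 217, σ(101) = 102, σ(102) = 216, σ(103) = 104, σ(104) = 210, σ(105) = 192, σ(106) = 162, σ(107) = 108, σ(108) = 280, σ(109) = 110, σ(110) = 216, σ(111) = 152, σ(112) = 248, σ(113) = 114, σ(114) = 240, σ(115) = 144, σ(116) = 210, σ(117) = 182, σ(118) = 180, σ(119) = 144, σ(120) = 360, σ(121) = 133, σ(122) = 186, σ(123) = 168, σ(124) = 224, σ(125) = 156, σ(126) = 312, σ(127) = 128, σ(128) = 255. Summing all 128 values: 13535. (Average order: Σ_{n ≤ x} σ(n) ~ (π²/12) x². For x = 128, (π²/12)·128² ≈ 13475.30.)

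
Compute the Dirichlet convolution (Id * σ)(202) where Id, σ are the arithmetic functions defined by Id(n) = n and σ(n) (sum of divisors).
(Id * σ)(202) = 1015

Divisors of 202: [1, 2, 101, 202]. For each d | 202:
  d = 1: Id(1) · σ(202/1) = 1 · 306 = 306
  d = 2: Id(2) · σ(202/2) = 2 · 102 = 204
  d = 101: Id(101) · σ(202/101) = 101 · 3 = 303
  d = 202: Id(202) · σ(202/202) = 202 · 1 = 202
Summing: (Id * σ)(202) = 306 + 204 + 303 + 202 = 1015.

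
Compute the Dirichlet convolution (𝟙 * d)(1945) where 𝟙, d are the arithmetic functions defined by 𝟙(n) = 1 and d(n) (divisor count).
(𝟙 * d)(1945) = 9

Divisors of 1945: [1, 5, 389, 1945]. For each d | 1945:
  d = 1: 𝟙(1) · d(1945/1) = 1 · 4 = 4
  d = 5: 𝟙(5) · d(1945/5) = 1 · 2 = 2
  d = 389: 𝟙(389) · d(1945/389) = 1 · 2 = 2
  d = 1945: 𝟙(1945) · d(1945/1945) = 1 · 1 = 1
Summing: (𝟙 * d)(1945) = 4 + 2 + 2 + 1 = 9.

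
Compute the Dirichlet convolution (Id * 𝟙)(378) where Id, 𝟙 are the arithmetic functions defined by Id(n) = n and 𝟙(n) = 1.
(Id * 𝟙)(378) = 960

Divisors of 378: [1, 2, 3, 6, 7, 9, 14, 18, 21, 27, 42, 54, 63, 126, 189, 378]. For each d | 378:
  d = 1: Id(1) · 𝟙(378/1) = 1 · 1 = 1
  d = 2: Id(2) · 𝟙(378/2) = 2 · 1 = 2
  d = 3: Id(3) · 𝟙(378/3) = 3 · 1 = 3
  d = 6: Id(6) · 𝟙(378/6) = 6 · 1 = 6
  d = 7: Id(7) · 𝟙(378/7) = 7 · 1 = 7
  d = 9: Id(9) · 𝟙(378/9) = 9 · 1 = 9
  d = 14: Id(14) · 𝟙(378/14) = 14 · 1 = 14
  d = 18: Id(18) · 𝟙(378/18) = 18 · 1 = 18
  d = 21: Id(21) · 𝟙(378/21) = 21 · 1 = 21
  d = 27: Id(27) · 𝟙(378/27) = 27 · 1 = 27
  d = 42: Id(42) · 𝟙(378/42) = 42 · 1 = 42
  d = 54: Id(54) · 𝟙(378/54) = 54 · 1 = 54
  d = 63: Id(63) · 𝟙(378/63) = 63 · 1 = 63
  d = 126: Id(126) · 𝟙(378/126) = 126 · 1 = 126
  d = 189: Id(189) · 𝟙(378/189) = 189 · 1 = 189
  d = 378: Id(378) · 𝟙(378/378) = 378 · 1 = 378
Summing: (Id * 𝟙)(378) = 1 + 2 + 3 + 6 + 7 + 9 + 14 + 18 + 21 + 27 + 42 + 54 + 63 + 126 + 189 + 378 = 960.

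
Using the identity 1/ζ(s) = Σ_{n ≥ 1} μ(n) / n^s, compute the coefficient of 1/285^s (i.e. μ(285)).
μ(285) = -1

Factor n = 285 = 3 · 5 · 19. μ(n) = 0 if any exponent ≥ 2 (not squarefree); otherwise μ(n) = (−1)^{ω(n)} where ω(n) is the number of distinct prime factors. Applying: μ(285) = -1.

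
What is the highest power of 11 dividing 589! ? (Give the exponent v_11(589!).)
v_11(589!) = 57

Legendre's formula: v_p(n!) = Σ_{k ≥ 1} ⌊n / p^k⌋. For p = 11, n = 589, the terms are:
  ⌊589/11^1⌋ = ⌊589/11⌋ = 53
  ⌊589/11^2⌋ = ⌊589/121⌋ = 4
(the next term ⌊589/11^3⌋ = 0, terminating the sum). Summing: v_11(589!) = 53 + 4 = 57.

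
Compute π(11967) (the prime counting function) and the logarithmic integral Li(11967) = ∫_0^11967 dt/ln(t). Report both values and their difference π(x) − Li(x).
π(11967) = 1434;  Li(11967) ≈ 1457.59;  π(x) − Li(x) ≈ -23.59.

Direct count of primes ≤ 11967 gives π(11967) = 1434. Numerical evaluation of the logarithmic integral gives Li(11967) ≈ 1457.59. The difference π(x) − Li(x) ≈ -23.59 is typically negative for small/moderate x (Li(x) overestimates), though Littlewood's theorem shows this sign changes infinitely often.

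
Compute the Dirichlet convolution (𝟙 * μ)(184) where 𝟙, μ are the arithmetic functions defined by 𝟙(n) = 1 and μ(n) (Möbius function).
(𝟙 * μ)(184) = 0

Divisors of 184: [1, 2, 4, 8, 23, 46, 92, 184]. For each d | 184:
  d = 1: 𝟙(1) · μ(184/1) = 1 · 0 = 0
  d = 2: 𝟙(2) · μ(184/2) = 1 · 0 = 0
  d = 4: 𝟙(4) · μ(184/4) = 1 · 1 = 1
  d = 8: 𝟙(8) · μ(184/8) = 1 · -1 = -1
  d = 23: 𝟙(23) · μ(184/23) = 1 · 0 = 0
  d = 46: 𝟙(46) · μ(184/46) = 1 · 0 = 0
  d = 92: 𝟙(92) · μ(184/92) = 1 · -1 = -1
  d = 184: 𝟙(184) · μ(184/184) = 1 · 1 = 1
Summing: (𝟙 * μ)(184) = 0 + 0 + 1 + -1 + 0 + 0 + -1 + 1 = 0.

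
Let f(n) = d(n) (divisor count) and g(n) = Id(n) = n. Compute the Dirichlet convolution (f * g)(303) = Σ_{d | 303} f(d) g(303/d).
(d * Id)(303) = 515

Divisors of 303: [1, 3, 101, 303]. For each d | 303:
  d = 1: d(1) · Id(303/1) = 1 · 303 = 303
  d = 3: d(3) · Id(303/3) = 2 · 101 = 202
  d = 101: d(101) · Id(303/101) = 2 · 3 = 6
  d = 303: d(303) · Id(303/303) = 4 · 1 = 4
Summing: (d * Id)(303) = 303 + 202 + 6 + 4 = 515.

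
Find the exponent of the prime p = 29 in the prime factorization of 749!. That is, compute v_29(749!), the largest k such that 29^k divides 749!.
v_29(749!) = 25

Legendre's formula: v_p(n!) = Σ_{k ≥ 1} ⌊n / p^k⌋. For p = 29, n = 749, the terms are:
  ⌊749/29^1⌋ = ⌊749/29⌋ = 25
(the next term ⌊749/29^2⌋ = 0, terminating the sum). Summing: v_29(749!) = 25 = 25.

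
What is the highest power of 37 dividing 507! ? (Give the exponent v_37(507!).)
v_37(507!) = 13

Legendre's formula: v_p(n!) = Σ_{k ≥ 1} ⌊n / p^k⌋. For p = 37, n = 507, the terms are:
  ⌊507/37^1⌋ = ⌊507/37⌋ = 13
(the next term ⌊507/37^2⌋ = 0, terminating the sum). Summing: v_37(507!) = 13 = 13.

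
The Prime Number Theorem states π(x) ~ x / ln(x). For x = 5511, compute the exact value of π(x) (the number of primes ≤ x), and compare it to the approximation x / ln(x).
π(5511) = 728;  x/ln(x) ≈ 639.74;  relative error ≈ 12.12%.

Directly count primes up to 5511: π(5511) = 728. The PNT approximation gives 5511/ln(5511) ≈ 5511/8.61450 ≈ 639.74. Relative error (π(x) − x/ln(x)) / π(x) ≈ 12.12%; the approximation is known to undercount slightly (Li(x) is a better estimate).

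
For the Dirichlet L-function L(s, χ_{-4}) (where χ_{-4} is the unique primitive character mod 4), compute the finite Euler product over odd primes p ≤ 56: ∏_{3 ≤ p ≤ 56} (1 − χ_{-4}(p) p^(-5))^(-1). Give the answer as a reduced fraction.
∏ = 241552412610573346540717288090615330738043013683948985221451329316738054554305/242484077809603940117660402752750309983134701869309180441833184178683110227968

The odd primes p ≤ 56 are [3, 5, 7, 11, 13, 17, 19, 23, 29, 31, 37, 41, 43, 47, 53]. For each, χ(p) = 1 if p ≡ 1 mod 4, χ(p) = −1 if p ≡ 3 mod 4. Taking (1 − χ(p)/p^5)^(-1) = p^5/(p^5 − χ(p)): (1 − (-1)/3^5)^(-1) · (1 − (1)/5^5)^(-1) · (1 − (-1)/7^5)^(-1) · (1 − (-1)/11^5)^(-1) · (1 − (1)/13^5)^(-1) · (1 − (1)/17^5)^(-1) · (1 − (-1)/19^5)^(-1) · (1 − (-1)/23^5)^(-1) · (1 − (1)/29^5)^(-1) · (1 − (-1)/31^5)^(-1) · (1 − (1)/37^5)^(-1) · (1 − (1)/41^5)^(-1) · (1 − (-1)/43^5)^(-1) · (1 − (-1)/47^5)^(-1) · (1 − (1)/53^5)^(-1) = 241552412610573346540717288090615330738043013683948985221451329316738054554305/242484077809603940117660402752750309983134701869309180441833184178683110227968.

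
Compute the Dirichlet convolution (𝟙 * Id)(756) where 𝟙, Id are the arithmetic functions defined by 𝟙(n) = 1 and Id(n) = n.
(𝟙 * Id)(756) = 2240

Divisors of 756: [1, 2, 3, 4, 6, 7, 9, 12, 14, 18, 21, 27, 28, 36, 42, 54, 63, 84, 108, 126, 189, 252, 378, 756]. For each d | 756:
  d = 1: 𝟙(1) · Id(756/1) = 1 · 756 = 756
  d = 2: 𝟙(2) · Id(756/2) = 1 · 378 = 378
  d = 3: 𝟙(3) · Id(756/3) = 1 · 252 = 252
  d = 4: 𝟙(4) · Id(756/4) = 1 · 189 = 189
  d = 6: 𝟙(6) · Id(756/6) = 1 · 126 = 126
  d = 7: 𝟙(7) · Id(756/7) = 1 · 108 = 108
  d = 9: 𝟙(9) · Id(756/9) = 1 · 84 = 84
  d = 12: 𝟙(12) · Id(756/12) = 1 · 63 = 63
  d = 14: 𝟙(14) · Id(756/14) = 1 · 54 = 54
  d = 18: 𝟙(18) · Id(756/18) = 1 · 42 = 42
  d = 21: 𝟙(21) · Id(756/21) = 1 · 36 = 36
  d = 27: 𝟙(27) · Id(756/27) = 1 · 28 = 28
  d = 28: 𝟙(28) · Id(756/28) = 1 · 27 = 27
  d = 36: 𝟙(36) · Id(756/36) = 1 · 21 = 21
  d = 42: 𝟙(42) · Id(756/42) = 1 · 18 = 18
  d = 54: 𝟙(54) · Id(756/54) = 1 · 14 = 14
  d = 63: 𝟙(63) · Id(756/63) = 1 · 12 = 12
  d = 84: 𝟙(84) · Id(756/84) = 1 · 9 = 9
  d = 108: 𝟙(108) · Id(756/108) = 1 · 7 = 7
  d = 126: 𝟙(126) · Id(756/126) = 1 · 6 = 6
  d = 189: 𝟙(189) · Id(756/189) = 1 · 4 = 4
  d = 252: 𝟙(252) · Id(756/252) = 1 · 3 = 3
  d = 378: 𝟙(378) · Id(756/378) = 1 · 2 = 2
  d = 756: 𝟙(756) · Id(756/756) = 1 · 1 = 1
Summing: (𝟙 * Id)(756) = 756 + 378 + 252 + 189 + 126 + 108 + 84 + 63 + 54 + 42 + 36 + 28 + 27 + 21 + 18 + 14 + 12 + 9 + 7 + 6 + 4 + 3 + 2 + 1 = 2240.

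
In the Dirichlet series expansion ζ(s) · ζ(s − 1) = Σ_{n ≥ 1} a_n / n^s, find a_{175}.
σ(175) = 248

In the product (Σ m^0/m^s)(Σ k / k^s) = Σ (Σ_{d | n} d) / n^s, the coefficient of 1/n^s is σ(n) = Σ_{d | n} d. For n = 175, divisors are [1, 5, 7, 25, 35, 175]; summing: σ(175) = 248.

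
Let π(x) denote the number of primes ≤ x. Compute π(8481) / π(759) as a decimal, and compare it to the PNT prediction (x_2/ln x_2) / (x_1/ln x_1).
π(8481)/π(759) = 1059/134 ≈ 7.9030;  PNT prediction ≈ 8.1924.

π(759) = 134 and π(8481) = 1059, so π(8481)/π(759) ≈ 7.9030. The PNT-predicted ratio is (8481/ln(8481)) / (759/ln(759)) ≈ 8.1924. The two agree to within a few percent, as expected.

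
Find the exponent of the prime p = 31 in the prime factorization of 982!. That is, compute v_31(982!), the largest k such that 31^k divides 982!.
v_31(982!) = 32

Legendre's formula: v_p(n!) = Σ_{k ≥ 1} ⌊n / p^k⌋. For p = 31, n = 982, the terms are:
  ⌊982/31^1⌋ = ⌊982/31⌋ = 31
  ⌊982/31^2⌋ = ⌊982/961⌋ = 1
(the next term ⌊982/31^3⌋ = 0, terminating the sum). Summing: v_31(982!) = 31 + 1 = 32.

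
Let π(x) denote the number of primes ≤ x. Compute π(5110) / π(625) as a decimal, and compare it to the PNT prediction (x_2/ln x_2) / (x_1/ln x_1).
π(5110)/π(625) = 683/114 ≈ 5.9912;  PNT prediction ≈ 6.1641.

π(625) = 114 and π(5110) = 683, so π(5110)/π(625) ≈ 5.9912. The PNT-predicted ratio is (5110/ln(5110)) / (625/ln(625)) ≈ 6.1641. The two agree to within a few percent, as expected.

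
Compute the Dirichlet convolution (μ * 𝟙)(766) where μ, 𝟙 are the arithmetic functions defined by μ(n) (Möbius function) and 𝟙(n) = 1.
(μ * 𝟙)(766) = 0

Divisors of 766: [1, 2, 383, 766]. For each d | 766:
  d = 1: μ(1) · 𝟙(766/1) = 1 · 1 = 1
  d = 2: μ(2) · 𝟙(766/2) = -1 · 1 = -1
  d = 383: μ(383) · 𝟙(766/383) = -1 · 1 = -1
  d = 766: μ(766) · 𝟙(766/766) = 1 · 1 = 1
Summing: (μ * 𝟙)(766) = 1 + -1 + -1 + 1 = 0.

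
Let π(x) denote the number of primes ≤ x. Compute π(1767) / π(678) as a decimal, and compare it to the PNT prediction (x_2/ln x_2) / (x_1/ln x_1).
π(1767)/π(678) = 274/123 ≈ 2.2276;  PNT prediction ≈ 2.2723.

π(678) = 123 and π(1767) = 274, so π(1767)/π(678) ≈ 2.2276. The PNT-predicted ratio is (1767/ln(1767)) / (678/ln(678)) ≈ 2.2723. The two agree to within a few percent, as expected.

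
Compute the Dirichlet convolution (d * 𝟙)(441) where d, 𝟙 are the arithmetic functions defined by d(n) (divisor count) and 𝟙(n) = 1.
(d * 𝟙)(441) = 36

Divisors of 441: [1, 3, 7, 9, 21, 49, 63, 147, 441]. For each d | 441:
  d = 1: d(1) · 𝟙(441/1) = 1 · 1 = 1
  d = 3: d(3) · 𝟙(441/3) = 2 · 1 = 2
  d = 7: d(7) · 𝟙(441/7) = 2 · 1 = 2
  d = 9: d(9) · 𝟙(441/9) = 3 · 1 = 3
  d = 21: d(21) · 𝟙(441/21) = 4 · 1 = 4
  d = 49: d(49) · 𝟙(441/49) = 3 · 1 = 3
  d = 63: d(63) · 𝟙(441/63) = 6 · 1 = 6
  d = 147: d(147) · 𝟙(441/147) = 6 · 1 = 6
  d = 441: d(441) · 𝟙(441/441) = 9 · 1 = 9
Summing: (d * 𝟙)(441) = 1 + 2 + 2 + 3 + 4 + 3 + 6 + 6 + 9 = 36.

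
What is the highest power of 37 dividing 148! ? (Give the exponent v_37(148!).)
v_37(148!) = 4

Legendre's formula: v_p(n!) = Σ_{k ≥ 1} ⌊n / p^k⌋. For p = 37, n = 148, the terms are:
  ⌊148/37^1⌋ = ⌊148/37⌋ = 4
(the next term ⌊148/37^2⌋ = 0, terminating the sum). Summing: v_37(148!) = 4 = 4.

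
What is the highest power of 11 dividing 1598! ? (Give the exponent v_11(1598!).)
v_11(1598!) = 159

Legendre's formula: v_p(n!) = Σ_{k ≥ 1} ⌊n / p^k⌋. For p = 11, n = 1598, the terms are:
  ⌊1598/11^1⌋ = ⌊1598/11⌋ = 145
  ⌊1598/11^2⌋ = ⌊1598/121⌋ = 13
  ⌊1598/11^3⌋ = ⌊1598/1331⌋ = 1
(the next term ⌊1598/11^4⌋ = 0, terminating the sum). Summing: v_11(1598!) = 145 + 13 + 1 = 159.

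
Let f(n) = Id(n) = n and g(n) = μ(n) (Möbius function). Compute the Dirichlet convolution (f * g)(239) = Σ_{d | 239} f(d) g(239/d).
(Id * μ)(239) = 238

Divisors of 239: [1, 239]. For each d | 239:
  d = 1: Id(1) · μ(239/1) = 1 · -1 = -1
  d = 239: Id(239) · μ(239/239) = 239 · 1 = 239
Summing: (Id * μ)(239) = -1 + 239 = 238.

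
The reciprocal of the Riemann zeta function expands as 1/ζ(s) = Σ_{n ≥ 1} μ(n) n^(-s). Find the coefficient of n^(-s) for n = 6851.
μ(6851) = -1

Factor n = 6851 = 13 · 17 · 31. μ(n) = 0 if any exponent ≥ 2 (not squarefree); otherwise μ(n) = (−1)^{ω(n)} where ω(n) is the number of distinct prime factors. Applying: μ(6851) = -1.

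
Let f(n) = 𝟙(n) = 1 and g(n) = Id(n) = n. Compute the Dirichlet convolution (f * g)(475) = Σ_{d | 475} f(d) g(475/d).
(𝟙 * Id)(475) = 620

Divisors of 475: [1, 5, 19, 25, 95, 475]. For each d | 475:
  d = 1: 𝟙(1) · Id(475/1) = 1 · 475 = 475
  d = 5: 𝟙(5) · Id(475/5) = 1 · 95 = 95
  d = 19: 𝟙(19) · Id(475/19) = 1 · 25 = 25
  d = 25: 𝟙(25) · Id(475/25) = 1 · 19 = 19
  d = 95: 𝟙(95) · Id(475/95) = 1 · 5 = 5
  d = 475: 𝟙(475) · Id(475/475) = 1 · 1 = 1
Summing: (𝟙 * Id)(475) = 475 + 95 + 25 + 19 + 5 + 1 = 620.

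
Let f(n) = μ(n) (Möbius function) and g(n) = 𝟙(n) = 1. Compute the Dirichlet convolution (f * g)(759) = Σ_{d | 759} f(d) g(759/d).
(μ * 𝟙)(759) = 0

Divisors of 759: [1, 3, 11, 23, 33, 69, 253, 759]. For each d | 759:
  d = 1: μ(1) · 𝟙(759/1) = 1 · 1 = 1
  d = 3: μ(3) · 𝟙(759/3) = -1 · 1 = -1
  d = 11: μ(11) · 𝟙(759/11) = -1 · 1 = -1
  d = 23: μ(23) · 𝟙(759/23) = -1 · 1 = -1
  d = 33: μ(33) · 𝟙(759/33) = 1 · 1 = 1
  d = 69: μ(69) · 𝟙(759/69) = 1 · 1 = 1
  d = 253: μ(253) · 𝟙(759/253) = 1 · 1 = 1
  d = 759: μ(759) · 𝟙(759/759) = -1 · 1 = -1
Summing: (μ * 𝟙)(759) = 1 + -1 + -1 + -1 + 1 + 1 + 1 + -1 = 0.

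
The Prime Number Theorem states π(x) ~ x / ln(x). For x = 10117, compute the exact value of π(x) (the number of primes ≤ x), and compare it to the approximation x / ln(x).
π(10117) = 1242;  x/ln(x) ≈ 1097.05;  relative error ≈ 11.67%.

Directly count primes up to 10117: π(10117) = 1242. The PNT approximation gives 10117/ln(10117) ≈ 10117/9.22197 ≈ 1097.05. Relative error (π(x) − x/ln(x)) / π(x) ≈ 11.67%; the approximation is known to undercount slightly (Li(x) is a better estimate).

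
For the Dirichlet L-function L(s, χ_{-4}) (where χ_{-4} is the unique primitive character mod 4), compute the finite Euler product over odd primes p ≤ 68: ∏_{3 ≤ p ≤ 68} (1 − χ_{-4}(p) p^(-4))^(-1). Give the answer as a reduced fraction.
∏ = 1651066280281380138536686837541579766361280941939967829361597654494040671703/1669523570694536178861740034086625672835197425049896317943747132528787456000

The odd primes p ≤ 68 are [3, 5, 7, 11, 13, 17, 19, 23, 29, 31, 37, 41, 43, 47, 53, 59, 61, 67]. For each, χ(p) = 1 if p ≡ 1 mod 4, χ(p) = −1 if p ≡ 3 mod 4. Taking (1 − χ(p)/p^4)^(-1) = p^4/(p^4 − χ(p)): (1 − (-1)/3^4)^(-1) · (1 − (1)/5^4)^(-1) · (1 − (-1)/7^4)^(-1) · (1 − (-1)/11^4)^(-1) · (1 − (1)/13^4)^(-1) · (1 − (1)/17^4)^(-1) · (1 − (-1)/19^4)^(-1) · (1 − (-1)/23^4)^(-1) · (1 − (1)/29^4)^(-1) · (1 − (-1)/31^4)^(-1) · (1 − (1)/37^4)^(-1) · (1 − (1)/41^4)^(-1) · (1 − (-1)/43^4)^(-1) · (1 − (-1)/47^4)^(-1) · (1 − (1)/53^4)^(-1) · (1 − (-1)/59^4)^(-1) · (1 − (1)/61^4)^(-1) · (1 − (-1)/67^4)^(-1) = 1651066280281380138536686837541579766361280941939967829361597654494040671703/1669523570694536178861740034086625672835197425049896317943747132528787456000.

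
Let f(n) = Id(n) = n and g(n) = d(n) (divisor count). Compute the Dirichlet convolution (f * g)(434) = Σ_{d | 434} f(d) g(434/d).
(Id * d)(434) = 1188

Divisors of 434: [1, 2, 7, 14, 31, 62, 217, 434]. For each d | 434:
  d = 1: Id(1) · d(434/1) = 1 · 8 = 8
  d = 2: Id(2) · d(434/2) = 2 · 4 = 8
  d = 7: Id(7) · d(434/7) = 7 · 4 = 28
  d = 14: Id(14) · d(434/14) = 14 · 2 = 28
  d = 31: Id(31) · d(434/31) = 31 · 4 = 124
  d = 62: Id(62) · d(434/62) = 62 · 2 = 124
  d = 217: Id(217) · d(434/217) = 217 · 2 = 434
  d = 434: Id(434) · d(434/434) = 434 · 1 = 434
Summing: (Id * d)(434) = 8 + 8 + 28 + 28 + 124 + 124 + 434 + 434 = 1188.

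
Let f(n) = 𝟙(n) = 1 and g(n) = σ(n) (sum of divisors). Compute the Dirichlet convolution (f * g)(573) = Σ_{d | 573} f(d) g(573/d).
(𝟙 * σ)(573) = 965

Divisors of 573: [1, 3, 191, 573]. For each d | 573:
  d = 1: 𝟙(1) · σ(573/1) = 1 · 768 = 768
  d = 3: 𝟙(3) · σ(573/3) = 1 · 192 = 192
  d = 191: 𝟙(191) · σ(573/191) = 1 · 4 = 4
  d = 573: 𝟙(573) · σ(573/573) = 1 · 1 = 1
Summing: (𝟙 * σ)(573) = 768 + 192 + 4 + 1 = 965.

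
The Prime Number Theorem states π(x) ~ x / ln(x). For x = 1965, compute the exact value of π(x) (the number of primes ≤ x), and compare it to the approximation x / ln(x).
π(1965) = 297;  x/ln(x) ≈ 259.12;  relative error ≈ 12.75%.

Directly count primes up to 1965: π(1965) = 297. The PNT approximation gives 1965/ln(1965) ≈ 1965/7.58325 ≈ 259.12. Relative error (π(x) − x/ln(x)) / π(x) ≈ 12.75%; the approximation is known to undercount slightly (Li(x) is a better estimate).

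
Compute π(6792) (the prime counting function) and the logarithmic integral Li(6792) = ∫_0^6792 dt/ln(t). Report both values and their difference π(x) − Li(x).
π(6792) = 874;  Li(6792) ≈ 890.80;  π(x) − Li(x) ≈ -16.80.

Direct count of primes ≤ 6792 gives π(6792) = 874. Numerical evaluation of the logarithmic integral gives Li(6792) ≈ 890.80. The difference π(x) − Li(x) ≈ -16.80 is typically negative for small/moderate x (Li(x) overestimates), though Littlewood's theorem shows this sign changes infinitely often.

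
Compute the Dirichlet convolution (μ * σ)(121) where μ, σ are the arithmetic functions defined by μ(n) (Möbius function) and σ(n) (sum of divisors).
(μ * σ)(121) = 121

Divisors of 121: [1, 11, 121]. For each d | 121:
  d = 1: μ(1) · σ(121/1) = 1 · 133 = 133
  d = 11: μ(11) · σ(121/11) = -1 · 12 = -12
  d = 121: μ(121) · σ(121/121) = 0 · 1 = 0
Summing: (μ * σ)(121) = 133 + -12 + 0 = 121.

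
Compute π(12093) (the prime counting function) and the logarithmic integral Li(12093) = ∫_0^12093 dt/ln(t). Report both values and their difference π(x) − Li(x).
π(12093) = 1446;  Li(12093) ≈ 1471.00;  π(x) − Li(x) ≈ -25.00.

Direct count of primes ≤ 12093 gives π(12093) = 1446. Numerical evaluation of the logarithmic integral gives Li(12093) ≈ 1471.00. The difference π(x) − Li(x) ≈ -25.00 is typically negative for small/moderate x (Li(x) overestimates), though Littlewood's theorem shows this sign changes infinitely often.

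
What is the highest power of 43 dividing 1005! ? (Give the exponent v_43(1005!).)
v_43(1005!) = 23

Legendre's formula: v_p(n!) = Σ_{k ≥ 1} ⌊n / p^k⌋. For p = 43, n = 1005, the terms are:
  ⌊1005/43^1⌋ = ⌊1005/43⌋ = 23
(the next term ⌊1005/43^2⌋ = 0, terminating the sum). Summing: v_43(1005!) = 23 = 23.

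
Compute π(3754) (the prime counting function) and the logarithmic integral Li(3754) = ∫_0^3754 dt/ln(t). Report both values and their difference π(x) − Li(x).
π(3754) = 522;  Li(3754) ≈ 535.59;  π(x) − Li(x) ≈ -13.59.

Direct count of primes ≤ 3754 gives π(3754) = 522. Numerical evaluation of the logarithmic integral gives Li(3754) ≈ 535.59. The difference π(x) − Li(x) ≈ -13.59 is typically negative for small/moderate x (Li(x) overestimates), though Littlewood's theorem shows this sign changes infinitely often.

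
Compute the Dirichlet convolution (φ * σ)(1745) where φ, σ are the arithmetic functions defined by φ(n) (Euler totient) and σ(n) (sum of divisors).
(φ * σ)(1745) = 6980

Divisors of 1745: [1, 5, 349, 1745]. For each d | 1745:
  d = 1: φ(1) · σ(1745/1) = 1 · 2100 = 2100
  d = 5: φ(5) · σ(1745/5) = 4 · 350 = 1400
  d = 349: φ(349) · σ(1745/349) = 348 · 6 = 2088
  d = 1745: φ(1745) · σ(1745/1745) = 1392 · 1 = 1392
Summing: (φ * σ)(1745) = 2100 + 1400 + 2088 + 1392 = 6980.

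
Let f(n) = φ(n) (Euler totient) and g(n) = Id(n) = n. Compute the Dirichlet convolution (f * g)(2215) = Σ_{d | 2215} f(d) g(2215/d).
(φ * Id)(2215) = 7965

Divisors of 2215: [1, 5, 443, 2215]. For each d | 2215:
  d = 1: φ(1) · Id(2215/1) = 1 · 2215 = 2215
  d = 5: φ(5) · Id(2215/5) = 4 · 443 = 1772
  d = 443: φ(443) · Id(2215/443) = 442 · 5 = 2210
  d = 2215: φ(2215) · Id(2215/2215) = 1768 · 1 = 1768
Summing: (φ * Id)(2215) = 2215 + 1772 + 2210 + 1768 = 7965.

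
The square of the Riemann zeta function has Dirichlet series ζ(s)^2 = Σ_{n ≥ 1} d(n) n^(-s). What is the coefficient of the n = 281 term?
d(281) = 2

ζ(s)^2 = (Σ 1/m^s)(Σ 1/k^s). The coefficient of 1/n^s in the product is the number of ordered pairs (m, k) with mk = n, which equals d(n). For n = 281, divisors are [1, 281], so d(281) = 2.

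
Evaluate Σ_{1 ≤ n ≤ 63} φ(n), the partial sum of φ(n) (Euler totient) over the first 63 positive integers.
Σ_{n ≤ 63} φ(n) = 1228

Compute φ(n) for each 1 ≤ n ≤ 63: φ(1) = 1, φ(2) = 1, φ(3) = 2, φ(4) = 2, φ(5) = 4, φ(6) = 2, φ(7) = 6, φ(8) = 4, φ(9) = 6, φ(10) = 4, φ(11) = 10, φ(12) = 4, φ(13) = 12, φ(14) = 6, φ(15) = 8, φ(16) = 8, φ(17) = 16, φ(18) = 6, φ(19) = 18, φ(20) = 8, φ(21) = 12, φ(22) = 10, φ(23) = 22, φ(24) = 8, φ(25) = 20, φ(26) = 12, φ(27) = 18, φ(28) = 12, φ(29) = 28, φ(30) = 8, φ(31) = 30, φ(32) = 16, φ(33) = 20, φ(34) = 16, φ(35) = 24, φ(36) = 12, φ(37) = 36, φ(38) = 18, φ(39) = 24, φ(40) = 16, φ(41) = 40, φ(42) = 12, φ(43) = 42, φ(44) = 20, φ(45) = 24, φ(46) = 22, φ(47) = 46, φ(48) = 16, φ(49) = 42, φ(50) = 20, φ(51) = 32, φ(52) = 24, φ(53) = 52, φ(54) = 18, φ(55) = 40, φ(56) = 24, φ(57) = 36, φ(58) = 28, φ(59) = 58, φ(60) = 16, φ(61) = 60, φ(62) = 30, φ(63) = 36. Summing all 63 values: 1228. (Average order: Σ_{n ≤ x} φ(n) ~ (3/π²) x². For x = 63, (3/π²)·63² ≈ 1206.43.)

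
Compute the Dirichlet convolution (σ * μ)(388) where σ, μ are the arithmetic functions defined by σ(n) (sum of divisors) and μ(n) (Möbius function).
(σ * μ)(388) = 388

Divisors of 388: [1, 2, 4, 97, 194, 388]. For each d | 388:
  d = 1: σ(1) · μ(388/1) = 1 · 0 = 0
  d = 2: σ(2) · μ(388/2) = 3 · 1 = 3
  d = 4: σ(4) · μ(388/4) = 7 · -1 = -7
  d = 97: σ(97) · μ(388/97) = 98 · 0 = 0
  d = 194: σ(194) · μ(388/194) = 294 · -1 = -294
  d = 388: σ(388) · μ(388/388) = 686 · 1 = 686
Summing: (σ * μ)(388) = 0 + 3 + -7 + 0 + -294 + 686 = 388.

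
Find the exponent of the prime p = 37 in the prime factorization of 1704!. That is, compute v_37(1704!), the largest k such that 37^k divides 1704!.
v_37(1704!) = 47

Legendre's formula: v_p(n!) = Σ_{k ≥ 1} ⌊n / p^k⌋. For p = 37, n = 1704, the terms are:
  ⌊1704/37^1⌋ = ⌊1704/37⌋ = 46
  ⌊1704/37^2⌋ = ⌊1704/1369⌋ = 1
(the next term ⌊1704/37^3⌋ = 0, terminating the sum). Summing: v_37(1704!) = 46 + 1 = 47.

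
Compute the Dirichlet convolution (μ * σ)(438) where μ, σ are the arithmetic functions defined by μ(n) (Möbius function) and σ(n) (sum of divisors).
(μ * σ)(438) = 438

Divisors of 438: [1, 2, 3, 6, 73, 146, 219, 438]. For each d | 438:
  d = 1: μ(1) · σ(438/1) = 1 · 888 = 888
  d = 2: μ(2) · σ(438/2) = -1 · 296 = -296
  d = 3: μ(3) · σ(438/3) = -1 · 222 = -222
  d = 6: μ(6) · σ(438/6) = 1 · 74 = 74
  d = 73: μ(73) · σ(438/73) = -1 · 12 = -12
  d = 146: μ(146) · σ(438/146) = 1 · 4 = 4
  d = 219: μ(219) · σ(438/219) = 1 · 3 = 3
  d = 438: μ(438) · σ(438/438) = -1 · 1 = -1
Summing: (μ * σ)(438) = 888 + -296 + -222 + 74 + -12 + 4 + 3 + -1 = 438.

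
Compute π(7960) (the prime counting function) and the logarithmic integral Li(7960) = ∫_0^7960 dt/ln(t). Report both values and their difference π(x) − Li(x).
π(7960) = 1005;  Li(7960) ≈ 1021.96;  π(x) − Li(x) ≈ -16.96.

Direct count of primes ≤ 7960 gives π(7960) = 1005. Numerical evaluation of the logarithmic integral gives Li(7960) ≈ 1021.96. The difference π(x) − Li(x) ≈ -16.96 is typically negative for small/moderate x (Li(x) overestimates), though Littlewood's theorem shows this sign changes infinitely often.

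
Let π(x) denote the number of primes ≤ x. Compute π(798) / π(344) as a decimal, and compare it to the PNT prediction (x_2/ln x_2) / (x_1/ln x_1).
π(798)/π(344) = 139/68 ≈ 2.0441;  PNT prediction ≈ 2.0276.

π(344) = 68 and π(798) = 139, so π(798)/π(344) ≈ 2.0441. The PNT-predicted ratio is (798/ln(798)) / (344/ln(344)) ≈ 2.0276. The two agree to within a few percent, as expected.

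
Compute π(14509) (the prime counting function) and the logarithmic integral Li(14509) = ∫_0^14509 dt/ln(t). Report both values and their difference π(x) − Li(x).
π(14509) = 1699;  Li(14509) ≈ 1725.47;  π(x) − Li(x) ≈ -26.47.

Direct count of primes ≤ 14509 gives π(14509) = 1699. Numerical evaluation of the logarithmic integral gives Li(14509) ≈ 1725.47. The difference π(x) − Li(x) ≈ -26.47 is typically negative for small/moderate x (Li(x) overestimates), though Littlewood's theorem shows this sign changes infinitely often.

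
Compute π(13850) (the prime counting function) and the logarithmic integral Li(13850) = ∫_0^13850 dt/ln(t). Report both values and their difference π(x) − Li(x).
π(13850) = 1636;  Li(13850) ≈ 1656.54;  π(x) − Li(x) ≈ -20.54.

Direct count of primes ≤ 13850 gives π(13850) = 1636. Numerical evaluation of the logarithmic integral gives Li(13850) ≈ 1656.54. The difference π(x) − Li(x) ≈ -20.54 is typically negative for small/moderate x (Li(x) overestimates), though Littlewood's theorem shows this sign changes infinitely often.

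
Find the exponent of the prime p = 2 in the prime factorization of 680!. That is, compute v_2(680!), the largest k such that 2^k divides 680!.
v_2(680!) = 676

Legendre's formula: v_p(n!) = Σ_{k ≥ 1} ⌊n / p^k⌋. For p = 2, n = 680, the terms are:
  ⌊680/2^1⌋ = ⌊680/2⌋ = 340
  ⌊680/2^2⌋ = ⌊680/4⌋ = 170
  ⌊680/2^3⌋ = ⌊680/8⌋ = 85
  ⌊680/2^4⌋ = ⌊680/16⌋ = 42
  ⌊680/2^5⌋ = ⌊680/32⌋ = 21
  ⌊680/2^6⌋ = ⌊680/64⌋ = 10
  ⌊680/2^7⌋ = ⌊680/128⌋ = 5
  ⌊680/2^8⌋ = ⌊680/256⌋ = 2
  ⌊680/2^9⌋ = ⌊680/512⌋ = 1
(the next term ⌊680/2^10⌋ = 0, terminating the sum). Summing: v_2(680!) = 340 + 170 + 85 + 42 + 21 + 10 + 5 + 2 + 1 = 676.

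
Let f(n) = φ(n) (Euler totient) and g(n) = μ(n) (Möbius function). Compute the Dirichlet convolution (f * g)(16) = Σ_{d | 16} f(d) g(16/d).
(φ * μ)(16) = 4

Divisors of 16: [1, 2, 4, 8, 16]. For each d | 16:
  d = 1: φ(1) · μ(16/1) = 1 · 0 = 0
  d = 2: φ(2) · μ(16/2) = 1 · 0 = 0
  d = 4: φ(4) · μ(16/4) = 2 · 0 = 0
  d = 8: φ(8) · μ(16/8) = 4 · -1 = -4
  d = 16: φ(16) · μ(16/16) = 8 · 1 = 8
Summing: (φ * μ)(16) = 0 + 0 + 0 + -4 + 8 = 4.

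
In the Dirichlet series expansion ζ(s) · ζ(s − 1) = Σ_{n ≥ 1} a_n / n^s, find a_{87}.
σ(87) = 120

In the product (Σ m^0/m^s)(Σ k / k^s) = Σ (Σ_{d | n} d) / n^s, the coefficient of 1/n^s is σ(n) = Σ_{d | n} d. For n = 87, divisors are [1, 3, 29, 87]; summing: σ(87) = 120.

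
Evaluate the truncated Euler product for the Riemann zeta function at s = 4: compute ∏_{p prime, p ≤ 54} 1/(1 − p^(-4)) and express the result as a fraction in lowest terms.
∏ = 750937919501355467062347671738968589096863062629/693820677147413996973765862820413440000000000000

The primes p ≤ 54 are [2, 3, 5, 7, 11, 13, 17, 19, 23, 29, 31, 37, 41, 43, 47, 53]. For each prime, (1 − 1/p^4)^(-1) = p^4 / (p^4 − 1). The product is (1 − 1/2^4)^(-1), (1 − 1/3^4)^(-1), (1 − 1/5^4)^(-1), (1 − 1/7^4)^(-1), (1 − 1/11^4)^(-1), (1 − 1/13^4)^(-1), (1 − 1/17^4)^(-1), (1 − 1/19^4)^(-1), (1 − 1/23^4)^(-1), (1 − 1/29^4)^(-1), (1 − 1/31^4)^(-1), (1 − 1/37^4)^(-1), (1 − 1/41^4)^(-1), (1 − 1/43^4)^(-1), (1 − 1/47^4)^(-1), (1 − 1/53^4)^(-1) = ∏ p^4 / (p^4 − 1) = 750937919501355467062347671738968589096863062629/693820677147413996973765862820413440000000000000.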